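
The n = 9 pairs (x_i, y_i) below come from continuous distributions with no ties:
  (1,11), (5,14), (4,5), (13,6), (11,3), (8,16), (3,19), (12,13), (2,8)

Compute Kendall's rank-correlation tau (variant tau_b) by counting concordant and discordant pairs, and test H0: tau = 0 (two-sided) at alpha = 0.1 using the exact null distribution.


Step 1: Enumerate the 36 unordered pairs (i,j) with i<j and classify each by sign(x_j-x_i) * sign(y_j-y_i).
  (1,2):dx=+4,dy=+3->C; (1,3):dx=+3,dy=-6->D; (1,4):dx=+12,dy=-5->D; (1,5):dx=+10,dy=-8->D
  (1,6):dx=+7,dy=+5->C; (1,7):dx=+2,dy=+8->C; (1,8):dx=+11,dy=+2->C; (1,9):dx=+1,dy=-3->D
  (2,3):dx=-1,dy=-9->C; (2,4):dx=+8,dy=-8->D; (2,5):dx=+6,dy=-11->D; (2,6):dx=+3,dy=+2->C
  (2,7):dx=-2,dy=+5->D; (2,8):dx=+7,dy=-1->D; (2,9):dx=-3,dy=-6->C; (3,4):dx=+9,dy=+1->C
  (3,5):dx=+7,dy=-2->D; (3,6):dx=+4,dy=+11->C; (3,7):dx=-1,dy=+14->D; (3,8):dx=+8,dy=+8->C
  (3,9):dx=-2,dy=+3->D; (4,5):dx=-2,dy=-3->C; (4,6):dx=-5,dy=+10->D; (4,7):dx=-10,dy=+13->D
  (4,8):dx=-1,dy=+7->D; (4,9):dx=-11,dy=+2->D; (5,6):dx=-3,dy=+13->D; (5,7):dx=-8,dy=+16->D
  (5,8):dx=+1,dy=+10->C; (5,9):dx=-9,dy=+5->D; (6,7):dx=-5,dy=+3->D; (6,8):dx=+4,dy=-3->D
  (6,9):dx=-6,dy=-8->C; (7,8):dx=+9,dy=-6->D; (7,9):dx=-1,dy=-11->C; (8,9):dx=-10,dy=-5->C
Step 2: C = 15, D = 21, total pairs = 36.
Step 3: tau = (C - D)/(n(n-1)/2) = (15 - 21)/36 = -0.166667.
Step 4: Exact two-sided p-value (enumerate n! = 362880 permutations of y under H0): p = 0.612202.
Step 5: alpha = 0.1. fail to reject H0.

tau_b = -0.1667 (C=15, D=21), p = 0.612202, fail to reject H0.


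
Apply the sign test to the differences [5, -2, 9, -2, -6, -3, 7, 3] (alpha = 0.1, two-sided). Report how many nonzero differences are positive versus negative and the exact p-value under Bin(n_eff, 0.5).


Step 1: Discard zero differences. Original n = 8; n_eff = number of nonzero differences = 8.
Nonzero differences (with sign): +5, -2, +9, -2, -6, -3, +7, +3
Step 2: Count signs: positive = 4, negative = 4.
Step 3: Under H0: P(positive) = 0.5, so the number of positives S ~ Bin(8, 0.5).
Step 4: Two-sided exact p-value = sum of Bin(8,0.5) probabilities at or below the observed probability = 1.000000.
Step 5: alpha = 0.1. fail to reject H0.

n_eff = 8, pos = 4, neg = 4, p = 1.000000, fail to reject H0.


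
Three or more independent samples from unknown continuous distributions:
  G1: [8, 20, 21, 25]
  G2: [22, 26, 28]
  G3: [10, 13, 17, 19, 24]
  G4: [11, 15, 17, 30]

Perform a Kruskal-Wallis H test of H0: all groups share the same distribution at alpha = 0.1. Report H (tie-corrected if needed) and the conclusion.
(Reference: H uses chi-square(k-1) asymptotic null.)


Step 1: Combine all N = 16 observations and assign midranks.
sorted (value, group, rank): (8,G1,1), (10,G3,2), (11,G4,3), (13,G3,4), (15,G4,5), (17,G3,6.5), (17,G4,6.5), (19,G3,8), (20,G1,9), (21,G1,10), (22,G2,11), (24,G3,12), (25,G1,13), (26,G2,14), (28,G2,15), (30,G4,16)
Step 2: Sum ranks within each group.
R_1 = 33 (n_1 = 4)
R_2 = 40 (n_2 = 3)
R_3 = 32.5 (n_3 = 5)
R_4 = 30.5 (n_4 = 4)
Step 3: H = 12/(N(N+1)) * sum(R_i^2/n_i) - 3(N+1)
     = 12/(16*17) * (33^2/4 + 40^2/3 + 32.5^2/5 + 30.5^2/4) - 3*17
     = 0.044118 * 1249.4 - 51
     = 4.120404.
Step 4: Ties present; correction factor C = 1 - 6/(16^3 - 16) = 0.998529. Corrected H = 4.120404 / 0.998529 = 4.126473.
Step 5: Under H0, H ~ chi^2(3); p-value = 0.248127.
Step 6: alpha = 0.1. fail to reject H0.

H = 4.1265, df = 3, p = 0.248127, fail to reject H0.


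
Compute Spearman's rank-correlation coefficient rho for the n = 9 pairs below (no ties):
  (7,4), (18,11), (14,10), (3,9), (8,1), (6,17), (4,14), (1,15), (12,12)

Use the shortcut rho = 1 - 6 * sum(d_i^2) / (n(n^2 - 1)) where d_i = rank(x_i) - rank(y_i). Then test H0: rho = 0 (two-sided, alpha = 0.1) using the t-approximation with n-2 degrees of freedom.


Step 1: Rank x and y separately (midranks; no ties here).
rank(x): 7->5, 18->9, 14->8, 3->2, 8->6, 6->4, 4->3, 1->1, 12->7
rank(y): 4->2, 11->5, 10->4, 9->3, 1->1, 17->9, 14->7, 15->8, 12->6
Step 2: d_i = R_x(i) - R_y(i); compute d_i^2.
  (5-2)^2=9, (9-5)^2=16, (8-4)^2=16, (2-3)^2=1, (6-1)^2=25, (4-9)^2=25, (3-7)^2=16, (1-8)^2=49, (7-6)^2=1
sum(d^2) = 158.
Step 3: rho = 1 - 6*158 / (9*(9^2 - 1)) = 1 - 948/720 = -0.316667.
Step 4: Under H0, t = rho * sqrt((n-2)/(1-rho^2)) = -0.8833 ~ t(7).
Step 5: Two-sided p-value from the t-distribution with 7 df = 0.406397.
Step 6: alpha = 0.1. fail to reject H0.

rho = -0.3167, p = 0.406397, fail to reject H0 at alpha = 0.1.


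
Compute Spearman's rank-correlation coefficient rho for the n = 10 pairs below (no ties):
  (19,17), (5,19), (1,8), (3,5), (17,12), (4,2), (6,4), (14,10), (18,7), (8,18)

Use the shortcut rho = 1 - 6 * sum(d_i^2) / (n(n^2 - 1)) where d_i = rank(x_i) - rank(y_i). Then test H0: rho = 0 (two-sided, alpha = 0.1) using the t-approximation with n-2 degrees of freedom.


Step 1: Rank x and y separately (midranks; no ties here).
rank(x): 19->10, 5->4, 1->1, 3->2, 17->8, 4->3, 6->5, 14->7, 18->9, 8->6
rank(y): 17->8, 19->10, 8->5, 5->3, 12->7, 2->1, 4->2, 10->6, 7->4, 18->9
Step 2: d_i = R_x(i) - R_y(i); compute d_i^2.
  (10-8)^2=4, (4-10)^2=36, (1-5)^2=16, (2-3)^2=1, (8-7)^2=1, (3-1)^2=4, (5-2)^2=9, (7-6)^2=1, (9-4)^2=25, (6-9)^2=9
sum(d^2) = 106.
Step 3: rho = 1 - 6*106 / (10*(10^2 - 1)) = 1 - 636/990 = 0.357576.
Step 4: Under H0, t = rho * sqrt((n-2)/(1-rho^2)) = 1.0830 ~ t(8).
Step 5: Two-sided p-value from the t-distribution with 8 df = 0.310376.
Step 6: alpha = 0.1. fail to reject H0.

rho = 0.3576, p = 0.310376, fail to reject H0 at alpha = 0.1.


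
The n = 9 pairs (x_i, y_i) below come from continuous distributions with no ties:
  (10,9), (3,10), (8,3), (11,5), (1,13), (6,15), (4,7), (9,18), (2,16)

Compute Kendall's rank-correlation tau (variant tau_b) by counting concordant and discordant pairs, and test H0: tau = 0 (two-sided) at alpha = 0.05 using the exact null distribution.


Step 1: Enumerate the 36 unordered pairs (i,j) with i<j and classify each by sign(x_j-x_i) * sign(y_j-y_i).
  (1,2):dx=-7,dy=+1->D; (1,3):dx=-2,dy=-6->C; (1,4):dx=+1,dy=-4->D; (1,5):dx=-9,dy=+4->D
  (1,6):dx=-4,dy=+6->D; (1,7):dx=-6,dy=-2->C; (1,8):dx=-1,dy=+9->D; (1,9):dx=-8,dy=+7->D
  (2,3):dx=+5,dy=-7->D; (2,4):dx=+8,dy=-5->D; (2,5):dx=-2,dy=+3->D; (2,6):dx=+3,dy=+5->C
  (2,7):dx=+1,dy=-3->D; (2,8):dx=+6,dy=+8->C; (2,9):dx=-1,dy=+6->D; (3,4):dx=+3,dy=+2->C
  (3,5):dx=-7,dy=+10->D; (3,6):dx=-2,dy=+12->D; (3,7):dx=-4,dy=+4->D; (3,8):dx=+1,dy=+15->C
  (3,9):dx=-6,dy=+13->D; (4,5):dx=-10,dy=+8->D; (4,6):dx=-5,dy=+10->D; (4,7):dx=-7,dy=+2->D
  (4,8):dx=-2,dy=+13->D; (4,9):dx=-9,dy=+11->D; (5,6):dx=+5,dy=+2->C; (5,7):dx=+3,dy=-6->D
  (5,8):dx=+8,dy=+5->C; (5,9):dx=+1,dy=+3->C; (6,7):dx=-2,dy=-8->C; (6,8):dx=+3,dy=+3->C
  (6,9):dx=-4,dy=+1->D; (7,8):dx=+5,dy=+11->C; (7,9):dx=-2,dy=+9->D; (8,9):dx=-7,dy=-2->C
Step 2: C = 13, D = 23, total pairs = 36.
Step 3: tau = (C - D)/(n(n-1)/2) = (13 - 23)/36 = -0.277778.
Step 4: Exact two-sided p-value (enumerate n! = 362880 permutations of y under H0): p = 0.358488.
Step 5: alpha = 0.05. fail to reject H0.

tau_b = -0.2778 (C=13, D=23), p = 0.358488, fail to reject H0.


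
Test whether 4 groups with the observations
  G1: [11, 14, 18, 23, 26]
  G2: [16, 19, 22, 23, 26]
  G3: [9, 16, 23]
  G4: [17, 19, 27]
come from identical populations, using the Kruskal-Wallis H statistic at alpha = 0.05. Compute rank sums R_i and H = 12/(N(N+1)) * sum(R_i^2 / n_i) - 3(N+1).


Step 1: Combine all N = 16 observations and assign midranks.
sorted (value, group, rank): (9,G3,1), (11,G1,2), (14,G1,3), (16,G2,4.5), (16,G3,4.5), (17,G4,6), (18,G1,7), (19,G2,8.5), (19,G4,8.5), (22,G2,10), (23,G1,12), (23,G2,12), (23,G3,12), (26,G1,14.5), (26,G2,14.5), (27,G4,16)
Step 2: Sum ranks within each group.
R_1 = 38.5 (n_1 = 5)
R_2 = 49.5 (n_2 = 5)
R_3 = 17.5 (n_3 = 3)
R_4 = 30.5 (n_4 = 3)
Step 3: H = 12/(N(N+1)) * sum(R_i^2/n_i) - 3(N+1)
     = 12/(16*17) * (38.5^2/5 + 49.5^2/5 + 17.5^2/3 + 30.5^2/3) - 3*17
     = 0.044118 * 1198.67 - 51
     = 1.882353.
Step 4: Ties present; correction factor C = 1 - 42/(16^3 - 16) = 0.989706. Corrected H = 1.882353 / 0.989706 = 1.901932.
Step 5: Under H0, H ~ chi^2(3); p-value = 0.593008.
Step 6: alpha = 0.05. fail to reject H0.

H = 1.9019, df = 3, p = 0.593008, fail to reject H0.


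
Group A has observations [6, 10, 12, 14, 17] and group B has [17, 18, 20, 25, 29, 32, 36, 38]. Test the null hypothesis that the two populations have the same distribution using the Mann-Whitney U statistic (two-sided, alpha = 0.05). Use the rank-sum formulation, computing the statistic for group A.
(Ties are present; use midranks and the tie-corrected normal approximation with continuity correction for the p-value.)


Step 1: Combine and sort all 13 observations; assign midranks.
sorted (value, group): (6,X), (10,X), (12,X), (14,X), (17,X), (17,Y), (18,Y), (20,Y), (25,Y), (29,Y), (32,Y), (36,Y), (38,Y)
ranks: 6->1, 10->2, 12->3, 14->4, 17->5.5, 17->5.5, 18->7, 20->8, 25->9, 29->10, 32->11, 36->12, 38->13
Step 2: Rank sum for X: R1 = 1 + 2 + 3 + 4 + 5.5 = 15.5.
Step 3: U_X = R1 - n1(n1+1)/2 = 15.5 - 5*6/2 = 15.5 - 15 = 0.5.
       U_Y = n1*n2 - U_X = 40 - 0.5 = 39.5.
Step 4: Ties are present, so use the tie-corrected normal approximation (with continuity correction) for the p-value.
Step 5: p-value = 0.005350; compare to alpha = 0.05. reject H0.

U_X = 0.5, p = 0.005350, reject H0 at alpha = 0.05.


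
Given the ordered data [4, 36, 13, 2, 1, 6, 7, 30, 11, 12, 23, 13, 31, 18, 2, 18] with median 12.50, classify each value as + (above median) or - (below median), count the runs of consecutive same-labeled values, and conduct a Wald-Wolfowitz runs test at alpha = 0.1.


Step 1: Compute median = 12.50; label A = above, B = below.
Labels in order: BAABBBBABBAAAABA  (n_A = 8, n_B = 8)
Step 2: Count runs R = 8.
Step 3: Under H0 (random ordering), E[R] = 2*n_A*n_B/(n_A+n_B) + 1 = 2*8*8/16 + 1 = 9.0000.
        Var[R] = 2*n_A*n_B*(2*n_A*n_B - n_A - n_B) / ((n_A+n_B)^2 * (n_A+n_B-1)) = 14336/3840 = 3.7333.
        SD[R] = 1.9322.
Step 4: Continuity-corrected z = (R + 0.5 - E[R]) / SD[R] = (8 + 0.5 - 9.0000) / 1.9322 = -0.2588.
Step 5: Two-sided p-value via normal approximation = 2*(1 - Phi(|z|)) = 0.795809.
Step 6: alpha = 0.1. fail to reject H0.

R = 8, z = -0.2588, p = 0.795809, fail to reject H0.


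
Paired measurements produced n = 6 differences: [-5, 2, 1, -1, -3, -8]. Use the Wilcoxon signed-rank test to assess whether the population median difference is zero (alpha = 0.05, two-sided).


Step 1: Drop any zero differences (none here) and take |d_i|.
|d| = [5, 2, 1, 1, 3, 8]
Step 2: Midrank |d_i| (ties get averaged ranks).
ranks: |5|->5, |2|->3, |1|->1.5, |1|->1.5, |3|->4, |8|->6
Step 3: Attach original signs; sum ranks with positive sign and with negative sign.
W+ = 3 + 1.5 = 4.5
W- = 5 + 1.5 + 4 + 6 = 16.5
(Check: W+ + W- = 21 should equal n(n+1)/2 = 21.)
Step 4: Test statistic W = min(W+, W-) = 4.5.
Step 5: Ties in |d|, so use the tie-corrected normal approximation.
        E[W] = n(n+1)/4 = 6*7/4 = 10.5.
        Tie groups: |d|=1 (t=2); sum(t^3 - t) = 6.
        Var[W] = n(n+1)(2n+1)/24 - sum(t^3-t)/48 = 546/24 - 6/48 = 22.625.
        z = (W - E[W]) / sqrt(Var[W]) = (4.5 - 10.5) / 4.7566 = -1.2614.
        Two-sided p = 2*Phi(z) = 0.207160.
Step 6: alpha = 0.05. fail to reject H0.

W+ = 4.5, W- = 16.5, W = min = 4.5, p = 0.207160, fail to reject H0.


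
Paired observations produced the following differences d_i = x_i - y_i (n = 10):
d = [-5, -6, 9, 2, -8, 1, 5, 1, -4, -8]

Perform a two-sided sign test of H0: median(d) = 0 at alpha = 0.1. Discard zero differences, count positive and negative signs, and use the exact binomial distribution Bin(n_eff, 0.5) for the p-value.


Step 1: Discard zero differences. Original n = 10; n_eff = number of nonzero differences = 10.
Nonzero differences (with sign): -5, -6, +9, +2, -8, +1, +5, +1, -4, -8
Step 2: Count signs: positive = 5, negative = 5.
Step 3: Under H0: P(positive) = 0.5, so the number of positives S ~ Bin(10, 0.5).
Step 4: Two-sided exact p-value = sum of Bin(10,0.5) probabilities at or below the observed probability = 1.000000.
Step 5: alpha = 0.1. fail to reject H0.

n_eff = 10, pos = 5, neg = 5, p = 1.000000, fail to reject H0.


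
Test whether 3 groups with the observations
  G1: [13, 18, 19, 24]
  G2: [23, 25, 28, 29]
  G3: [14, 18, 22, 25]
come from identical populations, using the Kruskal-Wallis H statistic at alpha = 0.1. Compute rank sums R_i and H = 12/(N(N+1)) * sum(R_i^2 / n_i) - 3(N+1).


Step 1: Combine all N = 12 observations and assign midranks.
sorted (value, group, rank): (13,G1,1), (14,G3,2), (18,G1,3.5), (18,G3,3.5), (19,G1,5), (22,G3,6), (23,G2,7), (24,G1,8), (25,G2,9.5), (25,G3,9.5), (28,G2,11), (29,G2,12)
Step 2: Sum ranks within each group.
R_1 = 17.5 (n_1 = 4)
R_2 = 39.5 (n_2 = 4)
R_3 = 21 (n_3 = 4)
Step 3: H = 12/(N(N+1)) * sum(R_i^2/n_i) - 3(N+1)
     = 12/(12*13) * (17.5^2/4 + 39.5^2/4 + 21^2/4) - 3*13
     = 0.076923 * 576.875 - 39
     = 5.375000.
Step 4: Ties present; correction factor C = 1 - 12/(12^3 - 12) = 0.993007. Corrected H = 5.375000 / 0.993007 = 5.412852.
Step 5: Under H0, H ~ chi^2(2); p-value = 0.066775.
Step 6: alpha = 0.1. reject H0.

H = 5.4129, df = 2, p = 0.066775, reject H0.


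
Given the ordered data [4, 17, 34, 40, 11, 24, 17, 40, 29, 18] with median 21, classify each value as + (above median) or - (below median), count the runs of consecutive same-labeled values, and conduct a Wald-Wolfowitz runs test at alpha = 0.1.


Step 1: Compute median = 21; label A = above, B = below.
Labels in order: BBAABABAAB  (n_A = 5, n_B = 5)
Step 2: Count runs R = 7.
Step 3: Under H0 (random ordering), E[R] = 2*n_A*n_B/(n_A+n_B) + 1 = 2*5*5/10 + 1 = 6.0000.
        Var[R] = 2*n_A*n_B*(2*n_A*n_B - n_A - n_B) / ((n_A+n_B)^2 * (n_A+n_B-1)) = 2000/900 = 2.2222.
        SD[R] = 1.4907.
Step 4: Continuity-corrected z = (R - 0.5 - E[R]) / SD[R] = (7 - 0.5 - 6.0000) / 1.4907 = 0.3354.
Step 5: Two-sided p-value via normal approximation = 2*(1 - Phi(|z|)) = 0.737316.
Step 6: alpha = 0.1. fail to reject H0.

R = 7, z = 0.3354, p = 0.737316, fail to reject H0.


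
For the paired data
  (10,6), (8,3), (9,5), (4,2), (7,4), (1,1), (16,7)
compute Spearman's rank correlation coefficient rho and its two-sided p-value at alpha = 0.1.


Step 1: Rank x and y separately (midranks; no ties here).
rank(x): 10->6, 8->4, 9->5, 4->2, 7->3, 1->1, 16->7
rank(y): 6->6, 3->3, 5->5, 2->2, 4->4, 1->1, 7->7
Step 2: d_i = R_x(i) - R_y(i); compute d_i^2.
  (6-6)^2=0, (4-3)^2=1, (5-5)^2=0, (2-2)^2=0, (3-4)^2=1, (1-1)^2=0, (7-7)^2=0
sum(d^2) = 2.
Step 3: rho = 1 - 6*2 / (7*(7^2 - 1)) = 1 - 12/336 = 0.964286.
Step 4: Under H0, t = rho * sqrt((n-2)/(1-rho^2)) = 8.1408 ~ t(5).
Step 5: Two-sided p-value from the t-distribution with 5 df = 0.000454.
Step 6: alpha = 0.1. reject H0.

rho = 0.9643, p = 0.000454, reject H0 at alpha = 0.1.


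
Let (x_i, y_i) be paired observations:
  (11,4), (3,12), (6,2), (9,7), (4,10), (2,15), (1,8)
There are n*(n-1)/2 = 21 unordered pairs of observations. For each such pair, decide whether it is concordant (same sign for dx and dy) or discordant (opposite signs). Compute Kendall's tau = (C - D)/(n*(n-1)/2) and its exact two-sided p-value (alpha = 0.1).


Step 1: Enumerate the 21 unordered pairs (i,j) with i<j and classify each by sign(x_j-x_i) * sign(y_j-y_i).
  (1,2):dx=-8,dy=+8->D; (1,3):dx=-5,dy=-2->C; (1,4):dx=-2,dy=+3->D; (1,5):dx=-7,dy=+6->D
  (1,6):dx=-9,dy=+11->D; (1,7):dx=-10,dy=+4->D; (2,3):dx=+3,dy=-10->D; (2,4):dx=+6,dy=-5->D
  (2,5):dx=+1,dy=-2->D; (2,6):dx=-1,dy=+3->D; (2,7):dx=-2,dy=-4->C; (3,4):dx=+3,dy=+5->C
  (3,5):dx=-2,dy=+8->D; (3,6):dx=-4,dy=+13->D; (3,7):dx=-5,dy=+6->D; (4,5):dx=-5,dy=+3->D
  (4,6):dx=-7,dy=+8->D; (4,7):dx=-8,dy=+1->D; (5,6):dx=-2,dy=+5->D; (5,7):dx=-3,dy=-2->C
  (6,7):dx=-1,dy=-7->C
Step 2: C = 5, D = 16, total pairs = 21.
Step 3: tau = (C - D)/(n(n-1)/2) = (5 - 16)/21 = -0.523810.
Step 4: Exact two-sided p-value (enumerate n! = 5040 permutations of y under H0): p = 0.136111.
Step 5: alpha = 0.1. fail to reject H0.

tau_b = -0.5238 (C=5, D=16), p = 0.136111, fail to reject H0.


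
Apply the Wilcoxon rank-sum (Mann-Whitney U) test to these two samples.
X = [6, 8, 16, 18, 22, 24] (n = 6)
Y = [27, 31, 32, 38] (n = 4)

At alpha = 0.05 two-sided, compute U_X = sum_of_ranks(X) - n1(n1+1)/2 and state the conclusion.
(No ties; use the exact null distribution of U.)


Step 1: Combine and sort all 10 observations; assign midranks.
sorted (value, group): (6,X), (8,X), (16,X), (18,X), (22,X), (24,X), (27,Y), (31,Y), (32,Y), (38,Y)
ranks: 6->1, 8->2, 16->3, 18->4, 22->5, 24->6, 27->7, 31->8, 32->9, 38->10
Step 2: Rank sum for X: R1 = 1 + 2 + 3 + 4 + 5 + 6 = 21.
Step 3: U_X = R1 - n1(n1+1)/2 = 21 - 6*7/2 = 21 - 21 = 0.
       U_Y = n1*n2 - U_X = 24 - 0 = 24.
Step 4: No ties, so the exact null distribution of U (based on enumerating the C(10,6) = 210 equally likely rank assignments) gives the two-sided p-value.
Step 5: p-value = 0.009524; compare to alpha = 0.05. reject H0.

U_X = 0, p = 0.009524, reject H0 at alpha = 0.05.


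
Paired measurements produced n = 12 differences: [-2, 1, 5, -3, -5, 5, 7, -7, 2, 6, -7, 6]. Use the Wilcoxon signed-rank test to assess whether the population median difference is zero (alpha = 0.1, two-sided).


Step 1: Drop any zero differences (none here) and take |d_i|.
|d| = [2, 1, 5, 3, 5, 5, 7, 7, 2, 6, 7, 6]
Step 2: Midrank |d_i| (ties get averaged ranks).
ranks: |2|->2.5, |1|->1, |5|->6, |3|->4, |5|->6, |5|->6, |7|->11, |7|->11, |2|->2.5, |6|->8.5, |7|->11, |6|->8.5
Step 3: Attach original signs; sum ranks with positive sign and with negative sign.
W+ = 1 + 6 + 6 + 11 + 2.5 + 8.5 + 8.5 = 43.5
W- = 2.5 + 4 + 6 + 11 + 11 = 34.5
(Check: W+ + W- = 78 should equal n(n+1)/2 = 78.)
Step 4: Test statistic W = min(W+, W-) = 34.5.
Step 5: Ties in |d|, so use the tie-corrected normal approximation.
        E[W] = n(n+1)/4 = 12*13/4 = 39.
        Tie groups: |d|=2 (t=2), |d|=5 (t=3), |d|=6 (t=2), |d|=7 (t=3); sum(t^3 - t) = 60.
        Var[W] = n(n+1)(2n+1)/24 - sum(t^3-t)/48 = 3900/24 - 60/48 = 161.25.
        z = (W - E[W]) / sqrt(Var[W]) = (34.5 - 39) / 12.6984 = -0.3544.
        Two-sided p = 2*Phi(z) = 0.723058.
Step 6: alpha = 0.1. fail to reject H0.

W+ = 43.5, W- = 34.5, W = min = 34.5, p = 0.723058, fail to reject H0.


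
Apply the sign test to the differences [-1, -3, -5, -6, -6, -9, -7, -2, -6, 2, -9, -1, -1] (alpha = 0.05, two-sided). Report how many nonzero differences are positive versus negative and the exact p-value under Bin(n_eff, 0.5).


Step 1: Discard zero differences. Original n = 13; n_eff = number of nonzero differences = 13.
Nonzero differences (with sign): -1, -3, -5, -6, -6, -9, -7, -2, -6, +2, -9, -1, -1
Step 2: Count signs: positive = 1, negative = 12.
Step 3: Under H0: P(positive) = 0.5, so the number of positives S ~ Bin(13, 0.5).
Step 4: Two-sided exact p-value = sum of Bin(13,0.5) probabilities at or below the observed probability = 0.003418.
Step 5: alpha = 0.05. reject H0.

n_eff = 13, pos = 1, neg = 12, p = 0.003418, reject H0.


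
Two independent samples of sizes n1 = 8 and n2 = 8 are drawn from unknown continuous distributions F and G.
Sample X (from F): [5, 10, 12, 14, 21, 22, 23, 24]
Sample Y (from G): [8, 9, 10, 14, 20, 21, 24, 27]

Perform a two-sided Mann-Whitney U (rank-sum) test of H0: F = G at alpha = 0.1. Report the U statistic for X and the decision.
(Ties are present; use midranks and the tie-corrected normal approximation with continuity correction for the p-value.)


Step 1: Combine and sort all 16 observations; assign midranks.
sorted (value, group): (5,X), (8,Y), (9,Y), (10,X), (10,Y), (12,X), (14,X), (14,Y), (20,Y), (21,X), (21,Y), (22,X), (23,X), (24,X), (24,Y), (27,Y)
ranks: 5->1, 8->2, 9->3, 10->4.5, 10->4.5, 12->6, 14->7.5, 14->7.5, 20->9, 21->10.5, 21->10.5, 22->12, 23->13, 24->14.5, 24->14.5, 27->16
Step 2: Rank sum for X: R1 = 1 + 4.5 + 6 + 7.5 + 10.5 + 12 + 13 + 14.5 = 69.
Step 3: U_X = R1 - n1(n1+1)/2 = 69 - 8*9/2 = 69 - 36 = 33.
       U_Y = n1*n2 - U_X = 64 - 33 = 31.
Step 4: Ties are present, so use the tie-corrected normal approximation (with continuity correction) for the p-value.
Step 5: p-value = 0.957998; compare to alpha = 0.1. fail to reject H0.

U_X = 33, p = 0.957998, fail to reject H0 at alpha = 0.1.


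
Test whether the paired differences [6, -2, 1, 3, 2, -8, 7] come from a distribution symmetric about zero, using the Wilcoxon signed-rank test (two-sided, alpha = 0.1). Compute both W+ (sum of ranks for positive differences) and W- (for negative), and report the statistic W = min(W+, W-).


Step 1: Drop any zero differences (none here) and take |d_i|.
|d| = [6, 2, 1, 3, 2, 8, 7]
Step 2: Midrank |d_i| (ties get averaged ranks).
ranks: |6|->5, |2|->2.5, |1|->1, |3|->4, |2|->2.5, |8|->7, |7|->6
Step 3: Attach original signs; sum ranks with positive sign and with negative sign.
W+ = 5 + 1 + 4 + 2.5 + 6 = 18.5
W- = 2.5 + 7 = 9.5
(Check: W+ + W- = 28 should equal n(n+1)/2 = 28.)
Step 4: Test statistic W = min(W+, W-) = 9.5.
Step 5: Ties in |d|, so use the tie-corrected normal approximation.
        E[W] = n(n+1)/4 = 7*8/4 = 14.
        Tie groups: |d|=2 (t=2); sum(t^3 - t) = 6.
        Var[W] = n(n+1)(2n+1)/24 - sum(t^3-t)/48 = 840/24 - 6/48 = 34.875.
        z = (W - E[W]) / sqrt(Var[W]) = (9.5 - 14) / 5.9055 = -0.7620.
        Two-sided p = 2*Phi(z) = 0.446060.
Step 6: alpha = 0.1. fail to reject H0.

W+ = 18.5, W- = 9.5, W = min = 9.5, p = 0.446060, fail to reject H0.


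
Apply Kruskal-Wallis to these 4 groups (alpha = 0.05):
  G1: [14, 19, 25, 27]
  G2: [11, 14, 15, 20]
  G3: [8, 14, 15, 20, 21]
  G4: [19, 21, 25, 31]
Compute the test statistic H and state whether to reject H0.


Step 1: Combine all N = 17 observations and assign midranks.
sorted (value, group, rank): (8,G3,1), (11,G2,2), (14,G1,4), (14,G2,4), (14,G3,4), (15,G2,6.5), (15,G3,6.5), (19,G1,8.5), (19,G4,8.5), (20,G2,10.5), (20,G3,10.5), (21,G3,12.5), (21,G4,12.5), (25,G1,14.5), (25,G4,14.5), (27,G1,16), (31,G4,17)
Step 2: Sum ranks within each group.
R_1 = 43 (n_1 = 4)
R_2 = 23 (n_2 = 4)
R_3 = 34.5 (n_3 = 5)
R_4 = 52.5 (n_4 = 4)
Step 3: H = 12/(N(N+1)) * sum(R_i^2/n_i) - 3(N+1)
     = 12/(17*18) * (43^2/4 + 23^2/4 + 34.5^2/5 + 52.5^2/4) - 3*18
     = 0.039216 * 1521.61 - 54
     = 5.671078.
Step 4: Ties present; correction factor C = 1 - 54/(17^3 - 17) = 0.988971. Corrected H = 5.671078 / 0.988971 = 5.734325.
Step 5: Under H0, H ~ chi^2(3); p-value = 0.125276.
Step 6: alpha = 0.05. fail to reject H0.

H = 5.7343, df = 3, p = 0.125276, fail to reject H0.


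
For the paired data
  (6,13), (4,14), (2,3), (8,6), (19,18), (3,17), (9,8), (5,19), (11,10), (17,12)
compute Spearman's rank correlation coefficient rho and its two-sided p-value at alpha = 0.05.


Step 1: Rank x and y separately (midranks; no ties here).
rank(x): 6->5, 4->3, 2->1, 8->6, 19->10, 3->2, 9->7, 5->4, 11->8, 17->9
rank(y): 13->6, 14->7, 3->1, 6->2, 18->9, 17->8, 8->3, 19->10, 10->4, 12->5
Step 2: d_i = R_x(i) - R_y(i); compute d_i^2.
  (5-6)^2=1, (3-7)^2=16, (1-1)^2=0, (6-2)^2=16, (10-9)^2=1, (2-8)^2=36, (7-3)^2=16, (4-10)^2=36, (8-4)^2=16, (9-5)^2=16
sum(d^2) = 154.
Step 3: rho = 1 - 6*154 / (10*(10^2 - 1)) = 1 - 924/990 = 0.066667.
Step 4: Under H0, t = rho * sqrt((n-2)/(1-rho^2)) = 0.1890 ~ t(8).
Step 5: Two-sided p-value from the t-distribution with 8 df = 0.854813.
Step 6: alpha = 0.05. fail to reject H0.

rho = 0.0667, p = 0.854813, fail to reject H0 at alpha = 0.05.


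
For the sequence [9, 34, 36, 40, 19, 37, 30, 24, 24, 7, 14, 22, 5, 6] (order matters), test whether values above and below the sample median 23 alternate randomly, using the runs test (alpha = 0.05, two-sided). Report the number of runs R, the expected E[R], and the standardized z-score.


Step 1: Compute median = 23; label A = above, B = below.
Labels in order: BAAABAAAABBBBB  (n_A = 7, n_B = 7)
Step 2: Count runs R = 5.
Step 3: Under H0 (random ordering), E[R] = 2*n_A*n_B/(n_A+n_B) + 1 = 2*7*7/14 + 1 = 8.0000.
        Var[R] = 2*n_A*n_B*(2*n_A*n_B - n_A - n_B) / ((n_A+n_B)^2 * (n_A+n_B-1)) = 8232/2548 = 3.2308.
        SD[R] = 1.7974.
Step 4: Continuity-corrected z = (R + 0.5 - E[R]) / SD[R] = (5 + 0.5 - 8.0000) / 1.7974 = -1.3909.
Step 5: Two-sided p-value via normal approximation = 2*(1 - Phi(|z|)) = 0.164264.
Step 6: alpha = 0.05. fail to reject H0.

R = 5, z = -1.3909, p = 0.164264, fail to reject H0.


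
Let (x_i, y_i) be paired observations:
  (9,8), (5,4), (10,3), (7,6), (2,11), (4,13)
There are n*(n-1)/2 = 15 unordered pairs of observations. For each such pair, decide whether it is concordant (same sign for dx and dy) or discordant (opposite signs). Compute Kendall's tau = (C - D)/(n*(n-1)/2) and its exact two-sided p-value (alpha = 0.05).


Step 1: Enumerate the 15 unordered pairs (i,j) with i<j and classify each by sign(x_j-x_i) * sign(y_j-y_i).
  (1,2):dx=-4,dy=-4->C; (1,3):dx=+1,dy=-5->D; (1,4):dx=-2,dy=-2->C; (1,5):dx=-7,dy=+3->D
  (1,6):dx=-5,dy=+5->D; (2,3):dx=+5,dy=-1->D; (2,4):dx=+2,dy=+2->C; (2,5):dx=-3,dy=+7->D
  (2,6):dx=-1,dy=+9->D; (3,4):dx=-3,dy=+3->D; (3,5):dx=-8,dy=+8->D; (3,6):dx=-6,dy=+10->D
  (4,5):dx=-5,dy=+5->D; (4,6):dx=-3,dy=+7->D; (5,6):dx=+2,dy=+2->C
Step 2: C = 4, D = 11, total pairs = 15.
Step 3: tau = (C - D)/(n(n-1)/2) = (4 - 11)/15 = -0.466667.
Step 4: Exact two-sided p-value (enumerate n! = 720 permutations of y under H0): p = 0.272222.
Step 5: alpha = 0.05. fail to reject H0.

tau_b = -0.4667 (C=4, D=11), p = 0.272222, fail to reject H0.


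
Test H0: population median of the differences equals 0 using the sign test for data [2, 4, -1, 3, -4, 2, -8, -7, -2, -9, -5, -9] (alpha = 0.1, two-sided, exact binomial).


Step 1: Discard zero differences. Original n = 12; n_eff = number of nonzero differences = 12.
Nonzero differences (with sign): +2, +4, -1, +3, -4, +2, -8, -7, -2, -9, -5, -9
Step 2: Count signs: positive = 4, negative = 8.
Step 3: Under H0: P(positive) = 0.5, so the number of positives S ~ Bin(12, 0.5).
Step 4: Two-sided exact p-value = sum of Bin(12,0.5) probabilities at or below the observed probability = 0.387695.
Step 5: alpha = 0.1. fail to reject H0.

n_eff = 12, pos = 4, neg = 8, p = 0.387695, fail to reject H0.


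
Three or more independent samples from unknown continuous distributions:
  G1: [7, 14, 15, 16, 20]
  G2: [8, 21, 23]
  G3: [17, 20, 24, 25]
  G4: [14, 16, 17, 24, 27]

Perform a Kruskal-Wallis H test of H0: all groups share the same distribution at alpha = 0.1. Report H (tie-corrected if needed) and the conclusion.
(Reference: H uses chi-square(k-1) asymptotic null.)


Step 1: Combine all N = 17 observations and assign midranks.
sorted (value, group, rank): (7,G1,1), (8,G2,2), (14,G1,3.5), (14,G4,3.5), (15,G1,5), (16,G1,6.5), (16,G4,6.5), (17,G3,8.5), (17,G4,8.5), (20,G1,10.5), (20,G3,10.5), (21,G2,12), (23,G2,13), (24,G3,14.5), (24,G4,14.5), (25,G3,16), (27,G4,17)
Step 2: Sum ranks within each group.
R_1 = 26.5 (n_1 = 5)
R_2 = 27 (n_2 = 3)
R_3 = 49.5 (n_3 = 4)
R_4 = 50 (n_4 = 5)
Step 3: H = 12/(N(N+1)) * sum(R_i^2/n_i) - 3(N+1)
     = 12/(17*18) * (26.5^2/5 + 27^2/3 + 49.5^2/4 + 50^2/5) - 3*18
     = 0.039216 * 1496.01 - 54
     = 4.667157.
Step 4: Ties present; correction factor C = 1 - 30/(17^3 - 17) = 0.993873. Corrected H = 4.667157 / 0.993873 = 4.695931.
Step 5: Under H0, H ~ chi^2(3); p-value = 0.195465.
Step 6: alpha = 0.1. fail to reject H0.

H = 4.6959, df = 3, p = 0.195465, fail to reject H0.


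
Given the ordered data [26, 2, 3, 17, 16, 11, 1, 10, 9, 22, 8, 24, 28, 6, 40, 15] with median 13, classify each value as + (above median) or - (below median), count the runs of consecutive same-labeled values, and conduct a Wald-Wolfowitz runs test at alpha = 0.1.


Step 1: Compute median = 13; label A = above, B = below.
Labels in order: ABBAABBBBABAABAA  (n_A = 8, n_B = 8)
Step 2: Count runs R = 9.
Step 3: Under H0 (random ordering), E[R] = 2*n_A*n_B/(n_A+n_B) + 1 = 2*8*8/16 + 1 = 9.0000.
        Var[R] = 2*n_A*n_B*(2*n_A*n_B - n_A - n_B) / ((n_A+n_B)^2 * (n_A+n_B-1)) = 14336/3840 = 3.7333.
        SD[R] = 1.9322.
Step 4: R = E[R], so z = 0 with no continuity correction.
Step 5: Two-sided p-value via normal approximation = 2*(1 - Phi(|z|)) = 1.000000.
Step 6: alpha = 0.1. fail to reject H0.

R = 9, z = 0.0000, p = 1.000000, fail to reject H0.


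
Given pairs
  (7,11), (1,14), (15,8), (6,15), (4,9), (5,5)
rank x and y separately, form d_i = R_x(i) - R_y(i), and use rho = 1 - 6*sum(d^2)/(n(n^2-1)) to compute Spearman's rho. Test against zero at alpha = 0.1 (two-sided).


Step 1: Rank x and y separately (midranks; no ties here).
rank(x): 7->5, 1->1, 15->6, 6->4, 4->2, 5->3
rank(y): 11->4, 14->5, 8->2, 15->6, 9->3, 5->1
Step 2: d_i = R_x(i) - R_y(i); compute d_i^2.
  (5-4)^2=1, (1-5)^2=16, (6-2)^2=16, (4-6)^2=4, (2-3)^2=1, (3-1)^2=4
sum(d^2) = 42.
Step 3: rho = 1 - 6*42 / (6*(6^2 - 1)) = 1 - 252/210 = -0.200000.
Step 4: Under H0, t = rho * sqrt((n-2)/(1-rho^2)) = -0.4082 ~ t(4).
Step 5: Two-sided p-value from the t-distribution with 4 df = 0.704000.
Step 6: alpha = 0.1. fail to reject H0.

rho = -0.2000, p = 0.704000, fail to reject H0 at alpha = 0.1.


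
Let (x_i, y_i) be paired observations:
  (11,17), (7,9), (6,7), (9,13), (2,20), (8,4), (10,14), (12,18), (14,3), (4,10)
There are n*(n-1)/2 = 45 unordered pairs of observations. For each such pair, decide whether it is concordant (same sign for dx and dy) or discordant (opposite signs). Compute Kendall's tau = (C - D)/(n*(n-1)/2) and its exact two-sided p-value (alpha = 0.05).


Step 1: Enumerate the 45 unordered pairs (i,j) with i<j and classify each by sign(x_j-x_i) * sign(y_j-y_i).
  (1,2):dx=-4,dy=-8->C; (1,3):dx=-5,dy=-10->C; (1,4):dx=-2,dy=-4->C; (1,5):dx=-9,dy=+3->D
  (1,6):dx=-3,dy=-13->C; (1,7):dx=-1,dy=-3->C; (1,8):dx=+1,dy=+1->C; (1,9):dx=+3,dy=-14->D
  (1,10):dx=-7,dy=-7->C; (2,3):dx=-1,dy=-2->C; (2,4):dx=+2,dy=+4->C; (2,5):dx=-5,dy=+11->D
  (2,6):dx=+1,dy=-5->D; (2,7):dx=+3,dy=+5->C; (2,8):dx=+5,dy=+9->C; (2,9):dx=+7,dy=-6->D
  (2,10):dx=-3,dy=+1->D; (3,4):dx=+3,dy=+6->C; (3,5):dx=-4,dy=+13->D; (3,6):dx=+2,dy=-3->D
  (3,7):dx=+4,dy=+7->C; (3,8):dx=+6,dy=+11->C; (3,9):dx=+8,dy=-4->D; (3,10):dx=-2,dy=+3->D
  (4,5):dx=-7,dy=+7->D; (4,6):dx=-1,dy=-9->C; (4,7):dx=+1,dy=+1->C; (4,8):dx=+3,dy=+5->C
  (4,9):dx=+5,dy=-10->D; (4,10):dx=-5,dy=-3->C; (5,6):dx=+6,dy=-16->D; (5,7):dx=+8,dy=-6->D
  (5,8):dx=+10,dy=-2->D; (5,9):dx=+12,dy=-17->D; (5,10):dx=+2,dy=-10->D; (6,7):dx=+2,dy=+10->C
  (6,8):dx=+4,dy=+14->C; (6,9):dx=+6,dy=-1->D; (6,10):dx=-4,dy=+6->D; (7,8):dx=+2,dy=+4->C
  (7,9):dx=+4,dy=-11->D; (7,10):dx=-6,dy=-4->C; (8,9):dx=+2,dy=-15->D; (8,10):dx=-8,dy=-8->C
  (9,10):dx=-10,dy=+7->D
Step 2: C = 23, D = 22, total pairs = 45.
Step 3: tau = (C - D)/(n(n-1)/2) = (23 - 22)/45 = 0.022222.
Step 4: Exact two-sided p-value (enumerate n! = 3628800 permutations of y under H0): p = 1.000000.
Step 5: alpha = 0.05. fail to reject H0.

tau_b = 0.0222 (C=23, D=22), p = 1.000000, fail to reject H0.


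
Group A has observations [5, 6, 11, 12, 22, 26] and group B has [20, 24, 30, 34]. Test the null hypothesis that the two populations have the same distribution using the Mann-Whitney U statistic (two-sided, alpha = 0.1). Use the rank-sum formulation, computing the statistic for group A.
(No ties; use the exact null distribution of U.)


Step 1: Combine and sort all 10 observations; assign midranks.
sorted (value, group): (5,X), (6,X), (11,X), (12,X), (20,Y), (22,X), (24,Y), (26,X), (30,Y), (34,Y)
ranks: 5->1, 6->2, 11->3, 12->4, 20->5, 22->6, 24->7, 26->8, 30->9, 34->10
Step 2: Rank sum for X: R1 = 1 + 2 + 3 + 4 + 6 + 8 = 24.
Step 3: U_X = R1 - n1(n1+1)/2 = 24 - 6*7/2 = 24 - 21 = 3.
       U_Y = n1*n2 - U_X = 24 - 3 = 21.
Step 4: No ties, so the exact null distribution of U (based on enumerating the C(10,6) = 210 equally likely rank assignments) gives the two-sided p-value.
Step 5: p-value = 0.066667; compare to alpha = 0.1. reject H0.

U_X = 3, p = 0.066667, reject H0 at alpha = 0.1.


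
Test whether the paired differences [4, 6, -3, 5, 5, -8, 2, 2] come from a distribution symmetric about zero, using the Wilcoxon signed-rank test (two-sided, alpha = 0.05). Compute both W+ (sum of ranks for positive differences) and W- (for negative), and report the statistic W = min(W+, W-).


Step 1: Drop any zero differences (none here) and take |d_i|.
|d| = [4, 6, 3, 5, 5, 8, 2, 2]
Step 2: Midrank |d_i| (ties get averaged ranks).
ranks: |4|->4, |6|->7, |3|->3, |5|->5.5, |5|->5.5, |8|->8, |2|->1.5, |2|->1.5
Step 3: Attach original signs; sum ranks with positive sign and with negative sign.
W+ = 4 + 7 + 5.5 + 5.5 + 1.5 + 1.5 = 25
W- = 3 + 8 = 11
(Check: W+ + W- = 36 should equal n(n+1)/2 = 36.)
Step 4: Test statistic W = min(W+, W-) = 11.
Step 5: Ties in |d|, so use the tie-corrected normal approximation.
        E[W] = n(n+1)/4 = 8*9/4 = 18.
        Tie groups: |d|=2 (t=2), |d|=5 (t=2); sum(t^3 - t) = 12.
        Var[W] = n(n+1)(2n+1)/24 - sum(t^3-t)/48 = 1224/24 - 12/48 = 50.75.
        z = (W - E[W]) / sqrt(Var[W]) = (11 - 18) / 7.1239 = -0.9826.
        Two-sided p = 2*Phi(z) = 0.325801.
Step 6: alpha = 0.05. fail to reject H0.

W+ = 25, W- = 11, W = min = 11, p = 0.325801, fail to reject H0.


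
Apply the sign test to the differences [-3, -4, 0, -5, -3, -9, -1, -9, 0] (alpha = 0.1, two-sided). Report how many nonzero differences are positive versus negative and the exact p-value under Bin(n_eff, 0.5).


Step 1: Discard zero differences. Original n = 9; n_eff = number of nonzero differences = 7.
Nonzero differences (with sign): -3, -4, -5, -3, -9, -1, -9
Step 2: Count signs: positive = 0, negative = 7.
Step 3: Under H0: P(positive) = 0.5, so the number of positives S ~ Bin(7, 0.5).
Step 4: Two-sided exact p-value = sum of Bin(7,0.5) probabilities at or below the observed probability = 0.015625.
Step 5: alpha = 0.1. reject H0.

n_eff = 7, pos = 0, neg = 7, p = 0.015625, reject H0.


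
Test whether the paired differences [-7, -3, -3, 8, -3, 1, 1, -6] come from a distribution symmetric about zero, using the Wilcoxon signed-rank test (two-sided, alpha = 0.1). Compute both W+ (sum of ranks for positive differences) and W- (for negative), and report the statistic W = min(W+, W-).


Step 1: Drop any zero differences (none here) and take |d_i|.
|d| = [7, 3, 3, 8, 3, 1, 1, 6]
Step 2: Midrank |d_i| (ties get averaged ranks).
ranks: |7|->7, |3|->4, |3|->4, |8|->8, |3|->4, |1|->1.5, |1|->1.5, |6|->6
Step 3: Attach original signs; sum ranks with positive sign and with negative sign.
W+ = 8 + 1.5 + 1.5 = 11
W- = 7 + 4 + 4 + 4 + 6 = 25
(Check: W+ + W- = 36 should equal n(n+1)/2 = 36.)
Step 4: Test statistic W = min(W+, W-) = 11.
Step 5: Ties in |d|, so use the tie-corrected normal approximation.
        E[W] = n(n+1)/4 = 8*9/4 = 18.
        Tie groups: |d|=1 (t=2), |d|=3 (t=3); sum(t^3 - t) = 30.
        Var[W] = n(n+1)(2n+1)/24 - sum(t^3-t)/48 = 1224/24 - 30/48 = 50.375.
        z = (W - E[W]) / sqrt(Var[W]) = (11 - 18) / 7.0975 = -0.9863.
        Two-sided p = 2*Phi(z) = 0.324007.
Step 6: alpha = 0.1. fail to reject H0.

W+ = 11, W- = 25, W = min = 11, p = 0.324007, fail to reject H0.


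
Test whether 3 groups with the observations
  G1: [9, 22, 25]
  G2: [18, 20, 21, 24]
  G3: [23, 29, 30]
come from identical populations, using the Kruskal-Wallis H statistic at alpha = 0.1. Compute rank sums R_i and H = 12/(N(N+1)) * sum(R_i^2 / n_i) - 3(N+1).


Step 1: Combine all N = 10 observations and assign midranks.
sorted (value, group, rank): (9,G1,1), (18,G2,2), (20,G2,3), (21,G2,4), (22,G1,5), (23,G3,6), (24,G2,7), (25,G1,8), (29,G3,9), (30,G3,10)
Step 2: Sum ranks within each group.
R_1 = 14 (n_1 = 3)
R_2 = 16 (n_2 = 4)
R_3 = 25 (n_3 = 3)
Step 3: H = 12/(N(N+1)) * sum(R_i^2/n_i) - 3(N+1)
     = 12/(10*11) * (14^2/3 + 16^2/4 + 25^2/3) - 3*11
     = 0.109091 * 337.667 - 33
     = 3.836364.
Step 4: No ties, so H is used without correction.
Step 5: Under H0, H ~ chi^2(2); p-value = 0.146874.
Step 6: alpha = 0.1. fail to reject H0.

H = 3.8364, df = 2, p = 0.146874, fail to reject H0.


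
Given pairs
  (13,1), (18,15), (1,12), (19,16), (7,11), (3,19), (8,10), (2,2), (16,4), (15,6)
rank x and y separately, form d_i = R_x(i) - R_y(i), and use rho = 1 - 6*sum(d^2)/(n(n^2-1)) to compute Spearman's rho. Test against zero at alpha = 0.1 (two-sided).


Step 1: Rank x and y separately (midranks; no ties here).
rank(x): 13->6, 18->9, 1->1, 19->10, 7->4, 3->3, 8->5, 2->2, 16->8, 15->7
rank(y): 1->1, 15->8, 12->7, 16->9, 11->6, 19->10, 10->5, 2->2, 4->3, 6->4
Step 2: d_i = R_x(i) - R_y(i); compute d_i^2.
  (6-1)^2=25, (9-8)^2=1, (1-7)^2=36, (10-9)^2=1, (4-6)^2=4, (3-10)^2=49, (5-5)^2=0, (2-2)^2=0, (8-3)^2=25, (7-4)^2=9
sum(d^2) = 150.
Step 3: rho = 1 - 6*150 / (10*(10^2 - 1)) = 1 - 900/990 = 0.090909.
Step 4: Under H0, t = rho * sqrt((n-2)/(1-rho^2)) = 0.2582 ~ t(8).
Step 5: Two-sided p-value from the t-distribution with 8 df = 0.802772.
Step 6: alpha = 0.1. fail to reject H0.

rho = 0.0909, p = 0.802772, fail to reject H0 at alpha = 0.1.


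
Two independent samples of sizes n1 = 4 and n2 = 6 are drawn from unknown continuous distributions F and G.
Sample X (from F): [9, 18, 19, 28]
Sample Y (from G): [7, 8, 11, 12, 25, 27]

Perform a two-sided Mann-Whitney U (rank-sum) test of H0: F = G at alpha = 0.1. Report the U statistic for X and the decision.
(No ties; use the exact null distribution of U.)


Step 1: Combine and sort all 10 observations; assign midranks.
sorted (value, group): (7,Y), (8,Y), (9,X), (11,Y), (12,Y), (18,X), (19,X), (25,Y), (27,Y), (28,X)
ranks: 7->1, 8->2, 9->3, 11->4, 12->5, 18->6, 19->7, 25->8, 27->9, 28->10
Step 2: Rank sum for X: R1 = 3 + 6 + 7 + 10 = 26.
Step 3: U_X = R1 - n1(n1+1)/2 = 26 - 4*5/2 = 26 - 10 = 16.
       U_Y = n1*n2 - U_X = 24 - 16 = 8.
Step 4: No ties, so the exact null distribution of U (based on enumerating the C(10,4) = 210 equally likely rank assignments) gives the two-sided p-value.
Step 5: p-value = 0.476190; compare to alpha = 0.1. fail to reject H0.

U_X = 16, p = 0.476190, fail to reject H0 at alpha = 0.1.


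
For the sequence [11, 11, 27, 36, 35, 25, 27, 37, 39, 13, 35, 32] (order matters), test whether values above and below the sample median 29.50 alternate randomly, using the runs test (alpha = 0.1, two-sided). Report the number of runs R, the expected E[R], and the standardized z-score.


Step 1: Compute median = 29.50; label A = above, B = below.
Labels in order: BBBAABBAABAA  (n_A = 6, n_B = 6)
Step 2: Count runs R = 6.
Step 3: Under H0 (random ordering), E[R] = 2*n_A*n_B/(n_A+n_B) + 1 = 2*6*6/12 + 1 = 7.0000.
        Var[R] = 2*n_A*n_B*(2*n_A*n_B - n_A - n_B) / ((n_A+n_B)^2 * (n_A+n_B-1)) = 4320/1584 = 2.7273.
        SD[R] = 1.6514.
Step 4: Continuity-corrected z = (R + 0.5 - E[R]) / SD[R] = (6 + 0.5 - 7.0000) / 1.6514 = -0.3028.
Step 5: Two-sided p-value via normal approximation = 2*(1 - Phi(|z|)) = 0.762069.
Step 6: alpha = 0.1. fail to reject H0.

R = 6, z = -0.3028, p = 0.762069, fail to reject H0.


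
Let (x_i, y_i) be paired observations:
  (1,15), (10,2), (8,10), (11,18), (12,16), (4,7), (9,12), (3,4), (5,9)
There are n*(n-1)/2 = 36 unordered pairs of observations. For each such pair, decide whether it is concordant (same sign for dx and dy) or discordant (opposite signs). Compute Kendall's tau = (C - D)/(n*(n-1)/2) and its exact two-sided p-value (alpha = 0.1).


Step 1: Enumerate the 36 unordered pairs (i,j) with i<j and classify each by sign(x_j-x_i) * sign(y_j-y_i).
  (1,2):dx=+9,dy=-13->D; (1,3):dx=+7,dy=-5->D; (1,4):dx=+10,dy=+3->C; (1,5):dx=+11,dy=+1->C
  (1,6):dx=+3,dy=-8->D; (1,7):dx=+8,dy=-3->D; (1,8):dx=+2,dy=-11->D; (1,9):dx=+4,dy=-6->D
  (2,3):dx=-2,dy=+8->D; (2,4):dx=+1,dy=+16->C; (2,5):dx=+2,dy=+14->C; (2,6):dx=-6,dy=+5->D
  (2,7):dx=-1,dy=+10->D; (2,8):dx=-7,dy=+2->D; (2,9):dx=-5,dy=+7->D; (3,4):dx=+3,dy=+8->C
  (3,5):dx=+4,dy=+6->C; (3,6):dx=-4,dy=-3->C; (3,7):dx=+1,dy=+2->C; (3,8):dx=-5,dy=-6->C
  (3,9):dx=-3,dy=-1->C; (4,5):dx=+1,dy=-2->D; (4,6):dx=-7,dy=-11->C; (4,7):dx=-2,dy=-6->C
  (4,8):dx=-8,dy=-14->C; (4,9):dx=-6,dy=-9->C; (5,6):dx=-8,dy=-9->C; (5,7):dx=-3,dy=-4->C
  (5,8):dx=-9,dy=-12->C; (5,9):dx=-7,dy=-7->C; (6,7):dx=+5,dy=+5->C; (6,8):dx=-1,dy=-3->C
  (6,9):dx=+1,dy=+2->C; (7,8):dx=-6,dy=-8->C; (7,9):dx=-4,dy=-3->C; (8,9):dx=+2,dy=+5->C
Step 2: C = 24, D = 12, total pairs = 36.
Step 3: tau = (C - D)/(n(n-1)/2) = (24 - 12)/36 = 0.333333.
Step 4: Exact two-sided p-value (enumerate n! = 362880 permutations of y under H0): p = 0.259518.
Step 5: alpha = 0.1. fail to reject H0.

tau_b = 0.3333 (C=24, D=12), p = 0.259518, fail to reject H0.
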